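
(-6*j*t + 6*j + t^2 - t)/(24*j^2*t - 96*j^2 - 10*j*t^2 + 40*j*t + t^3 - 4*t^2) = (t - 1)/(-4*j*t + 16*j + t^2 - 4*t)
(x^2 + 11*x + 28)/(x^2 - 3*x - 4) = (x^2 + 11*x + 28)/(x^2 - 3*x - 4)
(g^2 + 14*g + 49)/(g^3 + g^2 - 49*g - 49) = (g + 7)/(g^2 - 6*g - 7)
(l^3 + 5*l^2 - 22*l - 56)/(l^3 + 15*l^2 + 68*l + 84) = (l - 4)/(l + 6)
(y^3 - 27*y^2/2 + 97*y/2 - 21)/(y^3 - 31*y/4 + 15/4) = 2*(y^2 - 13*y + 42)/(2*y^2 + y - 15)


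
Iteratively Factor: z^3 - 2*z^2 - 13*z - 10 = (z + 2)*(z^2 - 4*z - 5) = (z + 1)*(z + 2)*(z - 5)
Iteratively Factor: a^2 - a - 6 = (a + 2)*(a - 3)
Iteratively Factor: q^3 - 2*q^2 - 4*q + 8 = (q + 2)*(q^2 - 4*q + 4) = (q - 2)*(q + 2)*(q - 2)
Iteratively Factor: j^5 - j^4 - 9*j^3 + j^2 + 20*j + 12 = (j - 3)*(j^4 + 2*j^3 - 3*j^2 - 8*j - 4) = (j - 3)*(j - 2)*(j^3 + 4*j^2 + 5*j + 2) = (j - 3)*(j - 2)*(j + 2)*(j^2 + 2*j + 1) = (j - 3)*(j - 2)*(j + 1)*(j + 2)*(j + 1)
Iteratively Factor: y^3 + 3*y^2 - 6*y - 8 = (y + 4)*(y^2 - y - 2) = (y + 1)*(y + 4)*(y - 2)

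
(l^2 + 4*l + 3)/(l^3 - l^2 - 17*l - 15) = 1/(l - 5)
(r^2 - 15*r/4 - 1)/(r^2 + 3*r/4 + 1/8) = 2*(r - 4)/(2*r + 1)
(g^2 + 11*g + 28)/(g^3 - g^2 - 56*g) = (g + 4)/(g*(g - 8))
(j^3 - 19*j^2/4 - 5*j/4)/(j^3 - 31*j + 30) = j*(4*j + 1)/(4*(j^2 + 5*j - 6))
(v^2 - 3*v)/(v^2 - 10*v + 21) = v/(v - 7)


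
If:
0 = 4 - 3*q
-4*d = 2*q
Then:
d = -2/3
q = 4/3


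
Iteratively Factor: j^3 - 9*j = (j)*(j^2 - 9) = j*(j + 3)*(j - 3)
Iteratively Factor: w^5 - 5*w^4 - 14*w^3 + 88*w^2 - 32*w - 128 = (w - 4)*(w^4 - w^3 - 18*w^2 + 16*w + 32) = (w - 4)^2*(w^3 + 3*w^2 - 6*w - 8) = (w - 4)^2*(w + 1)*(w^2 + 2*w - 8) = (w - 4)^2*(w - 2)*(w + 1)*(w + 4)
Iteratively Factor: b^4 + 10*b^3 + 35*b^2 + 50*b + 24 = (b + 3)*(b^3 + 7*b^2 + 14*b + 8) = (b + 1)*(b + 3)*(b^2 + 6*b + 8) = (b + 1)*(b + 3)*(b + 4)*(b + 2)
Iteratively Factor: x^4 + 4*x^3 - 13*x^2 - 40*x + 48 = (x + 4)*(x^3 - 13*x + 12) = (x - 3)*(x + 4)*(x^2 + 3*x - 4) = (x - 3)*(x + 4)^2*(x - 1)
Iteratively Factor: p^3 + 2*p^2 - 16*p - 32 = (p + 4)*(p^2 - 2*p - 8) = (p + 2)*(p + 4)*(p - 4)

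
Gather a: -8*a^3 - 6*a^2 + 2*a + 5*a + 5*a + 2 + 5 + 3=-8*a^3 - 6*a^2 + 12*a + 10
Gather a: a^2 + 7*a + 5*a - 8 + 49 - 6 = a^2 + 12*a + 35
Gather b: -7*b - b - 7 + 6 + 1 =-8*b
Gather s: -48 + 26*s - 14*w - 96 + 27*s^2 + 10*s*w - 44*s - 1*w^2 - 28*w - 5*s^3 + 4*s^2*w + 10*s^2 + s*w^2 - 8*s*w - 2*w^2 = -5*s^3 + s^2*(4*w + 37) + s*(w^2 + 2*w - 18) - 3*w^2 - 42*w - 144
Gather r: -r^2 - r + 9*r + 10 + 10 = -r^2 + 8*r + 20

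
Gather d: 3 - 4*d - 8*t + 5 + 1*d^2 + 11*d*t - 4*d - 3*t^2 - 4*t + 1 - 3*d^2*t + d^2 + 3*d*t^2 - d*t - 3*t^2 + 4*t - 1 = d^2*(2 - 3*t) + d*(3*t^2 + 10*t - 8) - 6*t^2 - 8*t + 8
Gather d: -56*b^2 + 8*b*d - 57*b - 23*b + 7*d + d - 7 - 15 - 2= -56*b^2 - 80*b + d*(8*b + 8) - 24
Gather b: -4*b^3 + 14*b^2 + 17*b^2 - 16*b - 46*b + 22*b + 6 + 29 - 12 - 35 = -4*b^3 + 31*b^2 - 40*b - 12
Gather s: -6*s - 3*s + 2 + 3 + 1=6 - 9*s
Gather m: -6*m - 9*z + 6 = -6*m - 9*z + 6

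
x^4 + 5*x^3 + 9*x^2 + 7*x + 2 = (x + 1)^3*(x + 2)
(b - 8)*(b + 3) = b^2 - 5*b - 24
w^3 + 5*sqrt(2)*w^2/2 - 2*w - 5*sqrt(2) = (w - sqrt(2))*(w + sqrt(2))*(w + 5*sqrt(2)/2)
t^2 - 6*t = t*(t - 6)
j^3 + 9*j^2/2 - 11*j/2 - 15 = (j - 2)*(j + 3/2)*(j + 5)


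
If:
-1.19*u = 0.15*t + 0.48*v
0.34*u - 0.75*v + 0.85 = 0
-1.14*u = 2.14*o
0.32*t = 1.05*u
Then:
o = 0.15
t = -0.94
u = -0.29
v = 1.00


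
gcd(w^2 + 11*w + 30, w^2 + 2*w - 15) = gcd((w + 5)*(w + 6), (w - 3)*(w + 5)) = w + 5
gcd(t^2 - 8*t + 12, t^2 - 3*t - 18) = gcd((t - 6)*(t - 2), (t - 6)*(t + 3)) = t - 6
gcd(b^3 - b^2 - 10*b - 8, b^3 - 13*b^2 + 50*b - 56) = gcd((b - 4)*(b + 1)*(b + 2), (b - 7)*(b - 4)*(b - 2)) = b - 4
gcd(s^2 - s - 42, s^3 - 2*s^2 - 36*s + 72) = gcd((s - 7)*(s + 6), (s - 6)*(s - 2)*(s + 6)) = s + 6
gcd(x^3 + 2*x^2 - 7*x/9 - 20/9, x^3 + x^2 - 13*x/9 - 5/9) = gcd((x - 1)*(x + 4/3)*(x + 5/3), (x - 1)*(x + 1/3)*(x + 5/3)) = x^2 + 2*x/3 - 5/3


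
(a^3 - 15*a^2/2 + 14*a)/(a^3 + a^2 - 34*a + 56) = a*(2*a - 7)/(2*(a^2 + 5*a - 14))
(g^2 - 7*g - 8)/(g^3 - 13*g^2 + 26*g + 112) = (g + 1)/(g^2 - 5*g - 14)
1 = 1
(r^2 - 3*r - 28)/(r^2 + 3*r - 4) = (r - 7)/(r - 1)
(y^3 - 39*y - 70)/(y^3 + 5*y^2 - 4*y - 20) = (y - 7)/(y - 2)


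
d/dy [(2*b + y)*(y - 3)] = 2*b + 2*y - 3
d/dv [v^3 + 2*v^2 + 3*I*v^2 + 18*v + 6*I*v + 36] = 3*v^2 + v*(4 + 6*I) + 18 + 6*I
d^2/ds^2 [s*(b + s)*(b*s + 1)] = 2*b^2 + 6*b*s + 2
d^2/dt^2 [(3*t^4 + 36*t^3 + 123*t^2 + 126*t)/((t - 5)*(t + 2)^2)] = 60*(7*t^3 + 39*t^2 + 93*t + 37)/(t^6 - 9*t^5 - 3*t^4 + 153*t^3 + 30*t^2 - 900*t - 1000)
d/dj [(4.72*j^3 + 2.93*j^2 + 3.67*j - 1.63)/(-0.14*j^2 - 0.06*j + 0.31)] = (-0.6608*j^4 - 0.5664*j^3 + 4.7276*j^2 + 1.3602*j + 1.0399)/(0.0196*j^4 + 0.0168*j^3 - 0.0832*j^2 - 0.0372*j + 0.0961)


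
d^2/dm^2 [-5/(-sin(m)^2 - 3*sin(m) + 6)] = 5*(-4*sin(m)^4 - 9*sin(m)^3 - 27*sin(m)^2 + 30)/(sin(m)^2 + 3*sin(m) - 6)^3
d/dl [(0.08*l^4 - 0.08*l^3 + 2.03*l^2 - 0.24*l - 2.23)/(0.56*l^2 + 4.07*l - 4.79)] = (0.0896*l^5 + 0.932*l^4 - 2.184*l^3 + 9.5461*l^2 - 16.9498*l + 10.2257)/(0.3136*l^4 + 4.5584*l^3 + 11.2001*l^2 - 38.9906*l + 22.9441)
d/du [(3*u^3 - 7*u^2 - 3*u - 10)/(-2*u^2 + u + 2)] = (-6*u^4 + 6*u^3 + 5*u^2 - 68*u + 4)/(4*u^4 - 4*u^3 - 7*u^2 + 4*u + 4)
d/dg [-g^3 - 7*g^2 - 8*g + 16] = -3*g^2 - 14*g - 8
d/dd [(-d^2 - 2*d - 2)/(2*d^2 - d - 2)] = (5*d^2 + 12*d + 2)/(4*d^4 - 4*d^3 - 7*d^2 + 4*d + 4)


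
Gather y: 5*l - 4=5*l - 4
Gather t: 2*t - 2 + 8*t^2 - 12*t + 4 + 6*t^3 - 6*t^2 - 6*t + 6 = 6*t^3 + 2*t^2 - 16*t + 8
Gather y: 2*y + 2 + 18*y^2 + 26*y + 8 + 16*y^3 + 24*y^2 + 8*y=16*y^3 + 42*y^2 + 36*y + 10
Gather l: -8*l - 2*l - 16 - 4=-10*l - 20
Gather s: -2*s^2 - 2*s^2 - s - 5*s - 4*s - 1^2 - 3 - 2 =-4*s^2 - 10*s - 6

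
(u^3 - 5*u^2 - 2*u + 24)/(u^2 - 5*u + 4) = (u^2 - u - 6)/(u - 1)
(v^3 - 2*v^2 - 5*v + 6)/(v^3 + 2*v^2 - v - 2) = (v - 3)/(v + 1)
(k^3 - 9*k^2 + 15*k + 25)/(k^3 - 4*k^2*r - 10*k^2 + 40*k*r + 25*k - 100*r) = (-k - 1)/(-k + 4*r)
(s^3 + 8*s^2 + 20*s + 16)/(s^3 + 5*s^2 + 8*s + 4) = (s + 4)/(s + 1)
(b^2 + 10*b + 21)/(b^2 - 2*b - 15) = (b + 7)/(b - 5)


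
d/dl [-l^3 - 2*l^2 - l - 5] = -3*l^2 - 4*l - 1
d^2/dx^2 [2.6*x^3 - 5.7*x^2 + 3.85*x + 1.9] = 15.6*x - 11.4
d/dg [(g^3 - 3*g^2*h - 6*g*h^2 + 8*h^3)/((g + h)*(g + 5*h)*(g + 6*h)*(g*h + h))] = (3*(g + 1)*(g + h)*(g + 5*h)*(g + 6*h)*(g^2 - 2*g*h - 2*h^2) + (g + 1)*(g + h)*(g + 5*h)*(-g^3 + 3*g^2*h + 6*g*h^2 - 8*h^3) + (g + 1)*(g + h)*(g + 6*h)*(-g^3 + 3*g^2*h + 6*g*h^2 - 8*h^3) + (g + 1)*(g + 5*h)*(g + 6*h)*(-g^3 + 3*g^2*h + 6*g*h^2 - 8*h^3) - (g + h)*(g + 5*h)*(g + 6*h)*(g^3 - 3*g^2*h - 6*g*h^2 + 8*h^3))/(h*(g + 1)^2*(g + h)^2*(g + 5*h)^2*(g + 6*h)^2)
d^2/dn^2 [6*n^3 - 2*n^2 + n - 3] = 36*n - 4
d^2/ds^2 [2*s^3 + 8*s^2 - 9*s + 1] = 12*s + 16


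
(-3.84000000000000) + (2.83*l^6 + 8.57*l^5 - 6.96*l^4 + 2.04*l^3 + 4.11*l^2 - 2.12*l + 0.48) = 2.83*l^6 + 8.57*l^5 - 6.96*l^4 + 2.04*l^3 + 4.11*l^2 - 2.12*l - 3.36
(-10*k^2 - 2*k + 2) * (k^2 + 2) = -10*k^4 - 2*k^3 - 18*k^2 - 4*k + 4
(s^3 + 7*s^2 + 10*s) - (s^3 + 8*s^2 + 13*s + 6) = -s^2 - 3*s - 6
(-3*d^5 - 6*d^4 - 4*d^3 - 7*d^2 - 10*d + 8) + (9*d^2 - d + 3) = -3*d^5 - 6*d^4 - 4*d^3 + 2*d^2 - 11*d + 11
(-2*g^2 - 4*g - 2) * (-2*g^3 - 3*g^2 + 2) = 4*g^5 + 14*g^4 + 16*g^3 + 2*g^2 - 8*g - 4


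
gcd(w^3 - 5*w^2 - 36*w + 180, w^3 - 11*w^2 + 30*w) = w^2 - 11*w + 30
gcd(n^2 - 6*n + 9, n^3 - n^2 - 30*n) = 1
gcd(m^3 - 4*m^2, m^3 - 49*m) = m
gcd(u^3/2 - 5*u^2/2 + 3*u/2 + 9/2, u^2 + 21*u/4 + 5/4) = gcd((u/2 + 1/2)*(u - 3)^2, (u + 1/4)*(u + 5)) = 1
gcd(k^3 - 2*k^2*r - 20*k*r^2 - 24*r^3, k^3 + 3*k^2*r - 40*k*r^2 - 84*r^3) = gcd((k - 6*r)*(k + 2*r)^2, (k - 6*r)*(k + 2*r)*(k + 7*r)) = -k^2 + 4*k*r + 12*r^2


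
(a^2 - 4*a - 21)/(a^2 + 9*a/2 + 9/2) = 2*(a - 7)/(2*a + 3)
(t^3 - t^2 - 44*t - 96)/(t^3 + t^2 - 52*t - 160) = (t + 3)/(t + 5)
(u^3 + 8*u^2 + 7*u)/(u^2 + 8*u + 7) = u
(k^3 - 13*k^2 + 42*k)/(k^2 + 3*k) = (k^2 - 13*k + 42)/(k + 3)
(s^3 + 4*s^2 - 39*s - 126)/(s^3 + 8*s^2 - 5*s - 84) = (s^2 - 3*s - 18)/(s^2 + s - 12)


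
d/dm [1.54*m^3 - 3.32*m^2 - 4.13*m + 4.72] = 4.62*m^2 - 6.64*m - 4.13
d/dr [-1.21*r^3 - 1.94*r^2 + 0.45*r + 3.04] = -3.63*r^2 - 3.88*r + 0.45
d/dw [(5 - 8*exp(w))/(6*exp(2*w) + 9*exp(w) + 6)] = (16*exp(2*w) - 20*exp(w) - 31)*exp(w)/(3*(4*exp(4*w) + 12*exp(3*w) + 17*exp(2*w) + 12*exp(w) + 4))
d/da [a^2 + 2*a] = 2*a + 2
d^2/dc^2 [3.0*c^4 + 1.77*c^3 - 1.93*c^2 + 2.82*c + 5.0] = 36.0*c^2 + 10.62*c - 3.86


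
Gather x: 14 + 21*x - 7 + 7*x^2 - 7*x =7*x^2 + 14*x + 7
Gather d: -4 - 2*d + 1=-2*d - 3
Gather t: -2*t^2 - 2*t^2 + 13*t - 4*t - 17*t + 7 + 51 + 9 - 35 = -4*t^2 - 8*t + 32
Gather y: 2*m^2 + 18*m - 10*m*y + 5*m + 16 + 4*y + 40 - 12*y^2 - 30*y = 2*m^2 + 23*m - 12*y^2 + y*(-10*m - 26) + 56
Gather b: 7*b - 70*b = -63*b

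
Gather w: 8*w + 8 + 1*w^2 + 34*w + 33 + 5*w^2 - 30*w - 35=6*w^2 + 12*w + 6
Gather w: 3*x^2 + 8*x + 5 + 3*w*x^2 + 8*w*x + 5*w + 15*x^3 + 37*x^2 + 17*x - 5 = w*(3*x^2 + 8*x + 5) + 15*x^3 + 40*x^2 + 25*x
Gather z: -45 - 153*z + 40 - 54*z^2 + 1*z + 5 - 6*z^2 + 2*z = -60*z^2 - 150*z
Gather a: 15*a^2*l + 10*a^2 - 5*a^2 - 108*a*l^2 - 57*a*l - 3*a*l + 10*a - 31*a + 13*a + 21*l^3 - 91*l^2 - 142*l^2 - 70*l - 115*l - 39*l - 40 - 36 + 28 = a^2*(15*l + 5) + a*(-108*l^2 - 60*l - 8) + 21*l^3 - 233*l^2 - 224*l - 48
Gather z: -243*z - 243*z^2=-243*z^2 - 243*z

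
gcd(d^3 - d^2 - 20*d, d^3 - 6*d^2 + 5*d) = d^2 - 5*d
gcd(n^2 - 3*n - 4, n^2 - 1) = n + 1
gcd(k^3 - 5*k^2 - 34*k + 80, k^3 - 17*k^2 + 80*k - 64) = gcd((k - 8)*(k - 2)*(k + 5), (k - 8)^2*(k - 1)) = k - 8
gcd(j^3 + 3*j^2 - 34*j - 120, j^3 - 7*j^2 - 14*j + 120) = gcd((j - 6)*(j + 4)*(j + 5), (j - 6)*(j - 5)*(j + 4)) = j^2 - 2*j - 24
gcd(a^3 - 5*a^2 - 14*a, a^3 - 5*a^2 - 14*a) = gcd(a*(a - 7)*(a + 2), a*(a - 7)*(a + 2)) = a^3 - 5*a^2 - 14*a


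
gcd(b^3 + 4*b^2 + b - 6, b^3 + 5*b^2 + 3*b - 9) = b^2 + 2*b - 3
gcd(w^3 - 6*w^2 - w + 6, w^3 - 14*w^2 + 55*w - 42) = w^2 - 7*w + 6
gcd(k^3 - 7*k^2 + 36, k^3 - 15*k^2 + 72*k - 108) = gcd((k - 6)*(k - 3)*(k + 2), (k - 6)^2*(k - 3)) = k^2 - 9*k + 18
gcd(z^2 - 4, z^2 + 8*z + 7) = 1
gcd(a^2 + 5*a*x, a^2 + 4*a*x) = a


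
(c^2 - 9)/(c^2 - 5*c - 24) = (c - 3)/(c - 8)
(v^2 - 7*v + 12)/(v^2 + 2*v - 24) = (v - 3)/(v + 6)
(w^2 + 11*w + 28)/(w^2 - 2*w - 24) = (w + 7)/(w - 6)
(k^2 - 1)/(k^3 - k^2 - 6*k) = (1 - k^2)/(k*(-k^2 + k + 6))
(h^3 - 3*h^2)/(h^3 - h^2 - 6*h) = h/(h + 2)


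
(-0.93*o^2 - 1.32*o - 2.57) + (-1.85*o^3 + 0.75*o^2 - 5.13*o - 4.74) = -1.85*o^3 - 0.18*o^2 - 6.45*o - 7.31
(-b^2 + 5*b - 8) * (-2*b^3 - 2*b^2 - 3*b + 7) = 2*b^5 - 8*b^4 + 9*b^3 - 6*b^2 + 59*b - 56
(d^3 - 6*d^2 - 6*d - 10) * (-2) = -2*d^3 + 12*d^2 + 12*d + 20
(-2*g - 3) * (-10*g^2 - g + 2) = 20*g^3 + 32*g^2 - g - 6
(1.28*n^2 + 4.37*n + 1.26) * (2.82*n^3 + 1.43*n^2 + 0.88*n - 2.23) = 3.6096*n^5 + 14.1538*n^4 + 10.9287*n^3 + 2.793*n^2 - 8.6363*n - 2.8098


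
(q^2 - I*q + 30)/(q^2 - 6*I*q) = (q + 5*I)/q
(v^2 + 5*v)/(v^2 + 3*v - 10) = v/(v - 2)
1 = 1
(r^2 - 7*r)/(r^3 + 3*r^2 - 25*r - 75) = r*(r - 7)/(r^3 + 3*r^2 - 25*r - 75)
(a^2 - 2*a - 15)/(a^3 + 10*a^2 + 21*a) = (a - 5)/(a*(a + 7))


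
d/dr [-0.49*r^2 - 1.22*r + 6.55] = -0.98*r - 1.22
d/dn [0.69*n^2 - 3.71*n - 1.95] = 1.38*n - 3.71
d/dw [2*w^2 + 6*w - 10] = 4*w + 6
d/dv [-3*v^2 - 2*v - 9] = -6*v - 2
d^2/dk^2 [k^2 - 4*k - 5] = 2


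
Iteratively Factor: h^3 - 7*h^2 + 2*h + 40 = (h - 4)*(h^2 - 3*h - 10) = (h - 4)*(h + 2)*(h - 5)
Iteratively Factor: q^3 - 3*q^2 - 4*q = (q)*(q^2 - 3*q - 4) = q*(q + 1)*(q - 4)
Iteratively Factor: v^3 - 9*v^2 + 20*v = (v - 5)*(v^2 - 4*v) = (v - 5)*(v - 4)*(v)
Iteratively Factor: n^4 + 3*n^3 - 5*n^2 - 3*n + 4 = (n - 1)*(n^3 + 4*n^2 - n - 4) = (n - 1)^2*(n^2 + 5*n + 4) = (n - 1)^2*(n + 4)*(n + 1)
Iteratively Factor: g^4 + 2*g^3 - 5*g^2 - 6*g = (g + 1)*(g^3 + g^2 - 6*g) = g*(g + 1)*(g^2 + g - 6) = g*(g - 2)*(g + 1)*(g + 3)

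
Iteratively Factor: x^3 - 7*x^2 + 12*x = (x - 3)*(x^2 - 4*x) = (x - 4)*(x - 3)*(x)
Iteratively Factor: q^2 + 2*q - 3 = (q + 3)*(q - 1)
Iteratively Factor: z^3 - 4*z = (z - 2)*(z^2 + 2*z) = (z - 2)*(z + 2)*(z)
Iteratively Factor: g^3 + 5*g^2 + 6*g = (g + 3)*(g^2 + 2*g) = g*(g + 3)*(g + 2)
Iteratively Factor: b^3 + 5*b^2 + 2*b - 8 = (b - 1)*(b^2 + 6*b + 8) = (b - 1)*(b + 2)*(b + 4)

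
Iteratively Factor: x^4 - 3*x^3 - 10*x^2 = (x + 2)*(x^3 - 5*x^2) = (x - 5)*(x + 2)*(x^2) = x*(x - 5)*(x + 2)*(x)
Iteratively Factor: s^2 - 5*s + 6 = (s - 3)*(s - 2)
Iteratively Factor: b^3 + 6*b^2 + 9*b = (b)*(b^2 + 6*b + 9) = b*(b + 3)*(b + 3)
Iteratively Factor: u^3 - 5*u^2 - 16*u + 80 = (u - 4)*(u^2 - u - 20) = (u - 5)*(u - 4)*(u + 4)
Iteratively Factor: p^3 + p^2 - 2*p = (p - 1)*(p^2 + 2*p) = (p - 1)*(p + 2)*(p)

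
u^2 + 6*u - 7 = (u - 1)*(u + 7)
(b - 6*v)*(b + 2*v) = b^2 - 4*b*v - 12*v^2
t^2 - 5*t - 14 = (t - 7)*(t + 2)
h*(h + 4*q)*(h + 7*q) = h^3 + 11*h^2*q + 28*h*q^2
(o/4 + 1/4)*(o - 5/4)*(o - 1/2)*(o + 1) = o^4/4 + o^3/16 - 15*o^2/32 - o/8 + 5/32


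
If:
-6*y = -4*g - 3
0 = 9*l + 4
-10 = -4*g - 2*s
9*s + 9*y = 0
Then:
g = 33/8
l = -4/9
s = -13/4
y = 13/4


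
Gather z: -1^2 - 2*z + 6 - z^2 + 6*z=-z^2 + 4*z + 5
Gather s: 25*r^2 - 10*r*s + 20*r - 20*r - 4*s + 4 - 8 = 25*r^2 + s*(-10*r - 4) - 4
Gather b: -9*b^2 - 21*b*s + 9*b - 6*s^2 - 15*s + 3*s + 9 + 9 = -9*b^2 + b*(9 - 21*s) - 6*s^2 - 12*s + 18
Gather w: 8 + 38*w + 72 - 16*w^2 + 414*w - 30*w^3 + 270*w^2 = -30*w^3 + 254*w^2 + 452*w + 80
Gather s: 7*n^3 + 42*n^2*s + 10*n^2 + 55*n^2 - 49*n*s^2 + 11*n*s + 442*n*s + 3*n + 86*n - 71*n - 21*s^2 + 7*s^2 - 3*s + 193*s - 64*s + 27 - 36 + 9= 7*n^3 + 65*n^2 + 18*n + s^2*(-49*n - 14) + s*(42*n^2 + 453*n + 126)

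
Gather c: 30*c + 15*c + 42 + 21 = 45*c + 63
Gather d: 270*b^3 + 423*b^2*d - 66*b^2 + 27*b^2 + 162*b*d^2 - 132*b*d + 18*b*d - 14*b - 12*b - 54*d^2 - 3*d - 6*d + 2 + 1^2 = 270*b^3 - 39*b^2 - 26*b + d^2*(162*b - 54) + d*(423*b^2 - 114*b - 9) + 3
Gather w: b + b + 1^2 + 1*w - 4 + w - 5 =2*b + 2*w - 8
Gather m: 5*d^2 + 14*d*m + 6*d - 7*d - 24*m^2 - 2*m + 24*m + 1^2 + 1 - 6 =5*d^2 - d - 24*m^2 + m*(14*d + 22) - 4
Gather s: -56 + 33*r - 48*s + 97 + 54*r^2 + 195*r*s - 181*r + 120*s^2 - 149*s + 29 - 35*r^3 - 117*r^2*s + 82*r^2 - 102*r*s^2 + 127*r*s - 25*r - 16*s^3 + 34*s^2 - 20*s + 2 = -35*r^3 + 136*r^2 - 173*r - 16*s^3 + s^2*(154 - 102*r) + s*(-117*r^2 + 322*r - 217) + 72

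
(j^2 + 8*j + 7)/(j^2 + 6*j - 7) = (j + 1)/(j - 1)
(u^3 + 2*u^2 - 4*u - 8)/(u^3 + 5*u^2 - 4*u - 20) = (u + 2)/(u + 5)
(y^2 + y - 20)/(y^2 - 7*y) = (y^2 + y - 20)/(y*(y - 7))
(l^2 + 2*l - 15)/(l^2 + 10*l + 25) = (l - 3)/(l + 5)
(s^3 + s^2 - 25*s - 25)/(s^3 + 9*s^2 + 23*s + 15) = (s - 5)/(s + 3)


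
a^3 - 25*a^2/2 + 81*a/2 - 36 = (a - 8)*(a - 3)*(a - 3/2)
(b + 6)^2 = b^2 + 12*b + 36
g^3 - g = g*(g - 1)*(g + 1)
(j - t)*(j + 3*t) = j^2 + 2*j*t - 3*t^2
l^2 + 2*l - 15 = (l - 3)*(l + 5)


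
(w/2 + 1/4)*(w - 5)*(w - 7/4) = w^3/2 - 25*w^2/8 + 43*w/16 + 35/16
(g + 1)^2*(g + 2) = g^3 + 4*g^2 + 5*g + 2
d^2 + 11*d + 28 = (d + 4)*(d + 7)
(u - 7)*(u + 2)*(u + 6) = u^3 + u^2 - 44*u - 84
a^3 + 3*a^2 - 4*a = a*(a - 1)*(a + 4)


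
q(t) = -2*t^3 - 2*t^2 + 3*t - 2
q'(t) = -6*t^2 - 4*t + 3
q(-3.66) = 58.28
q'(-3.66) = -62.73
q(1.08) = -3.61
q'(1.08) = -8.32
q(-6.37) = 414.69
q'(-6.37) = -214.98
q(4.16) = -168.11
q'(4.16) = -117.47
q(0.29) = -1.35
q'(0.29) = 1.34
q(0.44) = -1.24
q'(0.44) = 0.08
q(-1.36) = -4.75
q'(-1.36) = -2.66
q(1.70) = -12.51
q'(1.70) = -21.14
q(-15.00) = 6253.00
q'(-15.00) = -1287.00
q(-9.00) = 1267.00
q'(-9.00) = -447.00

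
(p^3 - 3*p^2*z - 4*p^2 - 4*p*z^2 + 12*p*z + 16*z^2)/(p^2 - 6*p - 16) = (-p^3 + 3*p^2*z + 4*p^2 + 4*p*z^2 - 12*p*z - 16*z^2)/(-p^2 + 6*p + 16)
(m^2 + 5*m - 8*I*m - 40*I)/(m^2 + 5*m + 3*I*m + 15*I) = (m - 8*I)/(m + 3*I)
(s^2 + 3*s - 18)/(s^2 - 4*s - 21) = (-s^2 - 3*s + 18)/(-s^2 + 4*s + 21)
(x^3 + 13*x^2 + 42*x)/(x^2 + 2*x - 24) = x*(x + 7)/(x - 4)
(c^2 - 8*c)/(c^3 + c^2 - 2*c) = (c - 8)/(c^2 + c - 2)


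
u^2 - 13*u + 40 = (u - 8)*(u - 5)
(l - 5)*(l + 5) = l^2 - 25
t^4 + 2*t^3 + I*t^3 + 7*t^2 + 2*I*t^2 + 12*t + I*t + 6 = (t + 1)^2*(t - 2*I)*(t + 3*I)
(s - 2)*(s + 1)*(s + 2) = s^3 + s^2 - 4*s - 4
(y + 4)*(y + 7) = y^2 + 11*y + 28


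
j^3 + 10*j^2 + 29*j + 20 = (j + 1)*(j + 4)*(j + 5)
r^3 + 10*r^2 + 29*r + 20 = (r + 1)*(r + 4)*(r + 5)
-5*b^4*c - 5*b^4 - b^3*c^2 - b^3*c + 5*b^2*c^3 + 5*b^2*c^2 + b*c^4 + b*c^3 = (-b + c)*(b + c)*(5*b + c)*(b*c + b)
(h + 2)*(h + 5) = h^2 + 7*h + 10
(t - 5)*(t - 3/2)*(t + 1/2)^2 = t^4 - 11*t^3/2 + 5*t^2/4 + 47*t/8 + 15/8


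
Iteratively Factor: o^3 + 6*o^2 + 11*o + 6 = (o + 2)*(o^2 + 4*o + 3) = (o + 2)*(o + 3)*(o + 1)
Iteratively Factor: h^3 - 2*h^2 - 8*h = (h)*(h^2 - 2*h - 8) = h*(h + 2)*(h - 4)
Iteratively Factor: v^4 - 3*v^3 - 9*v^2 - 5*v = (v + 1)*(v^3 - 4*v^2 - 5*v) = v*(v + 1)*(v^2 - 4*v - 5) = v*(v - 5)*(v + 1)*(v + 1)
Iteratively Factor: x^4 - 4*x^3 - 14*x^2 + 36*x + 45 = (x - 5)*(x^3 + x^2 - 9*x - 9) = (x - 5)*(x + 3)*(x^2 - 2*x - 3) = (x - 5)*(x - 3)*(x + 3)*(x + 1)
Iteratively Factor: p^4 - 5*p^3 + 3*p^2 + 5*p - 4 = (p + 1)*(p^3 - 6*p^2 + 9*p - 4) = (p - 1)*(p + 1)*(p^2 - 5*p + 4) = (p - 1)^2*(p + 1)*(p - 4)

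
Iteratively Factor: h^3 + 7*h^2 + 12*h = (h)*(h^2 + 7*h + 12) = h*(h + 4)*(h + 3)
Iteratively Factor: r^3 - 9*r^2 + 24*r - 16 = (r - 4)*(r^2 - 5*r + 4) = (r - 4)^2*(r - 1)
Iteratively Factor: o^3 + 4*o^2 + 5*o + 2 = (o + 1)*(o^2 + 3*o + 2) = (o + 1)*(o + 2)*(o + 1)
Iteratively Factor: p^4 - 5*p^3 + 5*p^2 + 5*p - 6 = (p - 2)*(p^3 - 3*p^2 - p + 3) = (p - 2)*(p + 1)*(p^2 - 4*p + 3) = (p - 3)*(p - 2)*(p + 1)*(p - 1)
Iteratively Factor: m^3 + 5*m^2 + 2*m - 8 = (m + 2)*(m^2 + 3*m - 4) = (m + 2)*(m + 4)*(m - 1)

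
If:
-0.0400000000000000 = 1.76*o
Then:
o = -0.02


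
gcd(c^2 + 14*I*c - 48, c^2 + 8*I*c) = c + 8*I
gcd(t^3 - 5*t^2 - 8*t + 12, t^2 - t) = t - 1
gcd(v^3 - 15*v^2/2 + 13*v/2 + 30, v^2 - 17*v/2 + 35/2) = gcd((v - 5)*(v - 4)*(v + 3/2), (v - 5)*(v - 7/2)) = v - 5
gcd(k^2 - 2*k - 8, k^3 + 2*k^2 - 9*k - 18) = k + 2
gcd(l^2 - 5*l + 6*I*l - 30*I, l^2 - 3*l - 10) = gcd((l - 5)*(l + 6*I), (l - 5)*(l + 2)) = l - 5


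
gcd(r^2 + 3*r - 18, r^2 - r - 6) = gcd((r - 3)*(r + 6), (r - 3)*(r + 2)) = r - 3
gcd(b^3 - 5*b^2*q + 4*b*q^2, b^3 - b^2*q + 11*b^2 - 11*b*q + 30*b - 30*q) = -b + q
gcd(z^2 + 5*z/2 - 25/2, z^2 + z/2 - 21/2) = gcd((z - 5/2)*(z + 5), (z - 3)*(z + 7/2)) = 1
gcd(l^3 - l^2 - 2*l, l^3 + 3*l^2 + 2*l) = l^2 + l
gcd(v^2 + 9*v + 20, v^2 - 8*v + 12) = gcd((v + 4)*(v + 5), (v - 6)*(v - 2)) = 1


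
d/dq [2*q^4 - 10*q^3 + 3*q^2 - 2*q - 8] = 8*q^3 - 30*q^2 + 6*q - 2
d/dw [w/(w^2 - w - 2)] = (w^2 - w*(2*w - 1) - w - 2)/(-w^2 + w + 2)^2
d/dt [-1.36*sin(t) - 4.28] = -1.36*cos(t)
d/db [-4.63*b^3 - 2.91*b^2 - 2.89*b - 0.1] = -13.89*b^2 - 5.82*b - 2.89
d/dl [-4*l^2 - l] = -8*l - 1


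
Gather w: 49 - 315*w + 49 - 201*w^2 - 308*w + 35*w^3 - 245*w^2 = 35*w^3 - 446*w^2 - 623*w + 98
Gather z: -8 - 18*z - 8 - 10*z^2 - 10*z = -10*z^2 - 28*z - 16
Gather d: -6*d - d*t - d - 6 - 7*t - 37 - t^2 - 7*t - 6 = d*(-t - 7) - t^2 - 14*t - 49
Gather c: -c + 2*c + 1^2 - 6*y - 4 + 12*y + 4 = c + 6*y + 1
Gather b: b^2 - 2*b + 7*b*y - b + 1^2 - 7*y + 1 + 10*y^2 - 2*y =b^2 + b*(7*y - 3) + 10*y^2 - 9*y + 2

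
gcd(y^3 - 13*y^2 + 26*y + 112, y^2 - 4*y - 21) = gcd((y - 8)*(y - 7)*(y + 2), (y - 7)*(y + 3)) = y - 7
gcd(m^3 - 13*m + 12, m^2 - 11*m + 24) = m - 3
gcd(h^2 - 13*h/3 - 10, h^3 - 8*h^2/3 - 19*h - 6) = h - 6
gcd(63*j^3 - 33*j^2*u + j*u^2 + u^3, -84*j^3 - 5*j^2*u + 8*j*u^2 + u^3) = -21*j^2 + 4*j*u + u^2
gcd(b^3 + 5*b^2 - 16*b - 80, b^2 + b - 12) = b + 4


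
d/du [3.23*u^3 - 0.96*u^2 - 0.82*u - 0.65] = 9.69*u^2 - 1.92*u - 0.82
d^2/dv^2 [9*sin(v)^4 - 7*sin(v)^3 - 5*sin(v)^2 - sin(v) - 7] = -144*sin(v)^4 + 63*sin(v)^3 + 128*sin(v)^2 - 41*sin(v) - 10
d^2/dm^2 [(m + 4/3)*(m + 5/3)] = 2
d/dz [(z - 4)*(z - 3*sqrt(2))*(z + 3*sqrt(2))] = 3*z^2 - 8*z - 18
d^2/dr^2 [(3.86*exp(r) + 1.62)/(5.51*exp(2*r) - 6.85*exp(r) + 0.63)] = (117.189986*exp(4*r) + 342.423358*exp(3*r) - 263.828718*exp(2*r) + 70.178256*exp(r) + 8.523144)*exp(r)/(167.284151*exp(6*r) - 623.900055*exp(5*r) + 833.009514*exp(4*r) - 464.089555*exp(3*r) + 95.244282*exp(2*r) - 8.156295*exp(r) + 0.250047)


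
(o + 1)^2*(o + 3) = o^3 + 5*o^2 + 7*o + 3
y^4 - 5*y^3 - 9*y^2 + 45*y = y*(y - 5)*(y - 3)*(y + 3)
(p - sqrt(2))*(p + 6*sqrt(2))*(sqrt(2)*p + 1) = sqrt(2)*p^3 + 11*p^2 - 7*sqrt(2)*p - 12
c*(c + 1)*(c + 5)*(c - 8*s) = c^4 - 8*c^3*s + 6*c^3 - 48*c^2*s + 5*c^2 - 40*c*s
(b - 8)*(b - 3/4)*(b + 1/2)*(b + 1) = b^4 - 29*b^3/4 - 53*b^2/8 + 37*b/8 + 3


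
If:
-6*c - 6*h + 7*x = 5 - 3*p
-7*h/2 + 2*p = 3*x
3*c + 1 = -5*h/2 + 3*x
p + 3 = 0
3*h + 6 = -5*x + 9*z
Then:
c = 413/39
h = -84/13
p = -3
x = 72/13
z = 62/39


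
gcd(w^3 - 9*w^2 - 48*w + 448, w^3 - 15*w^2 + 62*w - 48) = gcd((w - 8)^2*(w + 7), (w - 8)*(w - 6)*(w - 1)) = w - 8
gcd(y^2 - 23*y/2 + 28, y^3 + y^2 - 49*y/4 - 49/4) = y - 7/2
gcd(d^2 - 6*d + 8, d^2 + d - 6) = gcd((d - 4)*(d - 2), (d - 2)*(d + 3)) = d - 2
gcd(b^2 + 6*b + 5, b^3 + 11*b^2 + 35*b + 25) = b^2 + 6*b + 5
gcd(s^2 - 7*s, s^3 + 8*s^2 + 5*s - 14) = 1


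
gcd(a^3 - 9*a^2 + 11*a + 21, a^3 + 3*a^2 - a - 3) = a + 1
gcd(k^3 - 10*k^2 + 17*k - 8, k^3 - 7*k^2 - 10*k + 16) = k^2 - 9*k + 8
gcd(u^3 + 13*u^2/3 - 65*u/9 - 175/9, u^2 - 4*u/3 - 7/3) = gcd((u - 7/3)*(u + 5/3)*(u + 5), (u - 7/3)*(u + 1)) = u - 7/3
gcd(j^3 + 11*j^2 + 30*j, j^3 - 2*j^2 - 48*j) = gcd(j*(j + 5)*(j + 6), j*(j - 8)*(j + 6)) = j^2 + 6*j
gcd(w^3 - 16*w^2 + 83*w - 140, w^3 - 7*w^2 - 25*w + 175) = w^2 - 12*w + 35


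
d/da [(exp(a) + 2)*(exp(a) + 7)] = (2*exp(a) + 9)*exp(a)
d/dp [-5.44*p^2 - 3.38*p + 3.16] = -10.88*p - 3.38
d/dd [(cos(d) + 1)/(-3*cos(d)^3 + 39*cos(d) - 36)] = (-3*cos(d) - 3*cos(2*d) - cos(3*d) + 47)*sin(d)/(6*(cos(d)^3 - 13*cos(d) + 12)^2)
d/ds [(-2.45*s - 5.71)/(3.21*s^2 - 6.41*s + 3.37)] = (7.8645*s^2 + 36.6582*s - 44.8576)/(10.3041*s^4 - 41.1522*s^3 + 62.7235*s^2 - 43.2034*s + 11.3569)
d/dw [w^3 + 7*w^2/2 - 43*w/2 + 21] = 3*w^2 + 7*w - 43/2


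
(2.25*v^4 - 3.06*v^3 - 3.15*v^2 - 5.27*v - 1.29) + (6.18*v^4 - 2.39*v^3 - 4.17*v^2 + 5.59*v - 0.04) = 8.43*v^4 - 5.45*v^3 - 7.32*v^2 + 0.32*v - 1.33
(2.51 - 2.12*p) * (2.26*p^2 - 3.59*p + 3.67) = -4.7912*p^3 + 13.2834*p^2 - 16.7913*p + 9.2117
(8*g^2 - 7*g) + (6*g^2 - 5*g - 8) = 14*g^2 - 12*g - 8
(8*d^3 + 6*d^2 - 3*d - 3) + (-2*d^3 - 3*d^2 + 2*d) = 6*d^3 + 3*d^2 - d - 3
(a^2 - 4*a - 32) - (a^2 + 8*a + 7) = -12*a - 39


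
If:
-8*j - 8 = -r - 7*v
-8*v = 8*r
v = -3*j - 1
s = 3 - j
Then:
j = -7/13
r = -8/13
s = 46/13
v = 8/13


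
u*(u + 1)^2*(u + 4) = u^4 + 6*u^3 + 9*u^2 + 4*u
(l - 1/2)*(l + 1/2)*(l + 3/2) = l^3 + 3*l^2/2 - l/4 - 3/8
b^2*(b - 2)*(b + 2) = b^4 - 4*b^2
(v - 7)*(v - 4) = v^2 - 11*v + 28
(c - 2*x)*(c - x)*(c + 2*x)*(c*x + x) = c^4*x - c^3*x^2 + c^3*x - 4*c^2*x^3 - c^2*x^2 + 4*c*x^4 - 4*c*x^3 + 4*x^4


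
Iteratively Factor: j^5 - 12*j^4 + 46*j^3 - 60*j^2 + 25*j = (j - 5)*(j^4 - 7*j^3 + 11*j^2 - 5*j) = j*(j - 5)*(j^3 - 7*j^2 + 11*j - 5) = j*(j - 5)*(j - 1)*(j^2 - 6*j + 5) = j*(j - 5)^2*(j - 1)*(j - 1)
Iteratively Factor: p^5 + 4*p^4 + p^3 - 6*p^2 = (p + 3)*(p^4 + p^3 - 2*p^2) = p*(p + 3)*(p^3 + p^2 - 2*p) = p*(p + 2)*(p + 3)*(p^2 - p) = p*(p - 1)*(p + 2)*(p + 3)*(p)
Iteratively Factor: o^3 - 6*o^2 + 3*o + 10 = (o - 2)*(o^2 - 4*o - 5) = (o - 5)*(o - 2)*(o + 1)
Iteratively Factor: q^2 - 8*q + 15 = (q - 3)*(q - 5)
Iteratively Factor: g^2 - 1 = (g - 1)*(g + 1)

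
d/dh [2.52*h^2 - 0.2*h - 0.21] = 5.04*h - 0.2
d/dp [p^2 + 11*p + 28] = 2*p + 11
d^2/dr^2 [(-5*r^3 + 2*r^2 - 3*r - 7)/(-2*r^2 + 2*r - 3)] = 2*(-6*r^3 + 30*r^2 - 3*r - 14)/(8*r^6 - 24*r^5 + 60*r^4 - 80*r^3 + 90*r^2 - 54*r + 27)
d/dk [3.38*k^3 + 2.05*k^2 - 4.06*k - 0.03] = 10.14*k^2 + 4.1*k - 4.06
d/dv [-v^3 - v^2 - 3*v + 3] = -3*v^2 - 2*v - 3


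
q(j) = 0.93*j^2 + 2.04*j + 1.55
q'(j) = 1.86*j + 2.04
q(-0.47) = 0.80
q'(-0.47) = 1.17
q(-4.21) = 9.45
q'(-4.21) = -5.79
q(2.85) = 14.92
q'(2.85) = 7.34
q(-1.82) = 0.92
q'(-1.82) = -1.35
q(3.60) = 20.95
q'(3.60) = 8.74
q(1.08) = 4.84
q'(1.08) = 4.05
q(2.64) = 13.42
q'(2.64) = 6.95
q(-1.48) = 0.57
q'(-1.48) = -0.71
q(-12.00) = 110.99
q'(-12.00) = -20.28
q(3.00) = 16.04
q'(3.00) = 7.62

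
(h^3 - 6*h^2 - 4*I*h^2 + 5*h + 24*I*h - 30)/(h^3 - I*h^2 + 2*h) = (h^2 - h*(6 + 5*I) + 30*I)/(h*(h - 2*I))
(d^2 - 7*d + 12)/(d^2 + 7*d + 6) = (d^2 - 7*d + 12)/(d^2 + 7*d + 6)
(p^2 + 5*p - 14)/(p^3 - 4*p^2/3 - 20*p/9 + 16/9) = 9*(p + 7)/(9*p^2 + 6*p - 8)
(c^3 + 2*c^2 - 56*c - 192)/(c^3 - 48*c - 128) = (c + 6)/(c + 4)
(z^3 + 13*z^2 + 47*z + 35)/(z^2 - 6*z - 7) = (z^2 + 12*z + 35)/(z - 7)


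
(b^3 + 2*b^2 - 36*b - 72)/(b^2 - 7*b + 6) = (b^2 + 8*b + 12)/(b - 1)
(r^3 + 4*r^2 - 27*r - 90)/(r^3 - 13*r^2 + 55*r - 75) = (r^2 + 9*r + 18)/(r^2 - 8*r + 15)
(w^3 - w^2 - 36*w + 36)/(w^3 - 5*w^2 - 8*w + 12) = (w + 6)/(w + 2)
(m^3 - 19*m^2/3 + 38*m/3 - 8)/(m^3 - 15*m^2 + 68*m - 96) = (3*m^2 - 10*m + 8)/(3*(m^2 - 12*m + 32))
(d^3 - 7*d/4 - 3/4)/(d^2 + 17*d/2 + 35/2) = (4*d^3 - 7*d - 3)/(2*(2*d^2 + 17*d + 35))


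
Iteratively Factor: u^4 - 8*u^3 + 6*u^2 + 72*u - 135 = (u - 5)*(u^3 - 3*u^2 - 9*u + 27) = (u - 5)*(u - 3)*(u^2 - 9) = (u - 5)*(u - 3)*(u + 3)*(u - 3)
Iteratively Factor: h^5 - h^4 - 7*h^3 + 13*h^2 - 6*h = (h + 3)*(h^4 - 4*h^3 + 5*h^2 - 2*h) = (h - 1)*(h + 3)*(h^3 - 3*h^2 + 2*h) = h*(h - 1)*(h + 3)*(h^2 - 3*h + 2) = h*(h - 1)^2*(h + 3)*(h - 2)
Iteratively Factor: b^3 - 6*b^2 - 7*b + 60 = (b + 3)*(b^2 - 9*b + 20) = (b - 5)*(b + 3)*(b - 4)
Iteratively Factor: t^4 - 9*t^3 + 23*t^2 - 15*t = (t)*(t^3 - 9*t^2 + 23*t - 15) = t*(t - 5)*(t^2 - 4*t + 3) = t*(t - 5)*(t - 3)*(t - 1)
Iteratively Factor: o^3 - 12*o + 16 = (o - 2)*(o^2 + 2*o - 8) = (o - 2)^2*(o + 4)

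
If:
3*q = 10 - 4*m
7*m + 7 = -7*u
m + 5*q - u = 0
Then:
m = 53/14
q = -12/7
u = -67/14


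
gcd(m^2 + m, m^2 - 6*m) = m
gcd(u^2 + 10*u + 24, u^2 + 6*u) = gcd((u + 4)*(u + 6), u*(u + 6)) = u + 6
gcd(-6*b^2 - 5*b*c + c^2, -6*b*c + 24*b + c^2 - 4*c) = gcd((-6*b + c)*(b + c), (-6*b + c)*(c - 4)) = 6*b - c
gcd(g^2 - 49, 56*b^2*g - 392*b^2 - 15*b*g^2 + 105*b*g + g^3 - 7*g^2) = g - 7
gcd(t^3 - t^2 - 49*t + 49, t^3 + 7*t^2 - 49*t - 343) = t^2 - 49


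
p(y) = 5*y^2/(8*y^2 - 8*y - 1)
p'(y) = 5*y^2*(8 - 16*y)/(8*y^2 - 8*y - 1)^2 + 10*y/(8*y^2 - 8*y - 1)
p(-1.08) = 0.34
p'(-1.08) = -0.12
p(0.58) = -0.57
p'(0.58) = -2.21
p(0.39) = -0.26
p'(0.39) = -1.18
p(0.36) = -0.23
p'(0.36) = -1.09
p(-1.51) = 0.39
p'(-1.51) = -0.09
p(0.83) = -1.62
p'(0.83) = -7.91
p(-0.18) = 0.23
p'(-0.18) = 1.03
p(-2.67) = 0.46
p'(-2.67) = -0.04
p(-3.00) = 0.47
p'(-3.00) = -0.04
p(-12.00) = 0.58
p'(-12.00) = 0.00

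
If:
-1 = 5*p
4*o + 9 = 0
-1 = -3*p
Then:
No Solution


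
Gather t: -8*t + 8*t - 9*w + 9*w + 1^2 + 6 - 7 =0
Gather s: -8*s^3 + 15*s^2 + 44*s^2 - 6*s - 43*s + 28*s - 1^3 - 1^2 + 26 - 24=-8*s^3 + 59*s^2 - 21*s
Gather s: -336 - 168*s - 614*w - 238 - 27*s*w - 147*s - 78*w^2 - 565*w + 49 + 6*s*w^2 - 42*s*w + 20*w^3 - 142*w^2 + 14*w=s*(6*w^2 - 69*w - 315) + 20*w^3 - 220*w^2 - 1165*w - 525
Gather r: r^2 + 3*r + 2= r^2 + 3*r + 2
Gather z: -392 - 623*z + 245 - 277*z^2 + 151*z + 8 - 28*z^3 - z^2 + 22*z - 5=-28*z^3 - 278*z^2 - 450*z - 144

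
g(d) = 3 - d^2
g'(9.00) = -18.00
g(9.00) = -78.00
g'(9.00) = -18.00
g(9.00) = -78.00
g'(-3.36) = 6.72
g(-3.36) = -8.29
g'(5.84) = -11.68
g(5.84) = -31.11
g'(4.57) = -9.14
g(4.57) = -17.88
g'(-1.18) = 2.36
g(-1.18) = 1.61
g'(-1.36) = 2.72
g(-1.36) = 1.15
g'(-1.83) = 3.66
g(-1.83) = -0.35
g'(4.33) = -8.66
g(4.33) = -15.75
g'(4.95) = -9.90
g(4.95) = -21.50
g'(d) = -2*d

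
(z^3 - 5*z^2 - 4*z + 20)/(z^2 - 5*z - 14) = (z^2 - 7*z + 10)/(z - 7)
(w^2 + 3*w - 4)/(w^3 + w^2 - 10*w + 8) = 1/(w - 2)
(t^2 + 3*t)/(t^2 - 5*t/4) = 4*(t + 3)/(4*t - 5)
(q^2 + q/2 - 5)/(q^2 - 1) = (q^2 + q/2 - 5)/(q^2 - 1)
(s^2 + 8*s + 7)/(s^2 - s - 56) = (s + 1)/(s - 8)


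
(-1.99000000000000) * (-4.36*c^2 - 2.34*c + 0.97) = 8.6764*c^2 + 4.6566*c - 1.9303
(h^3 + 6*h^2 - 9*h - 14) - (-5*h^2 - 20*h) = h^3 + 11*h^2 + 11*h - 14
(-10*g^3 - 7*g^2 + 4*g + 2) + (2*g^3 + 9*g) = -8*g^3 - 7*g^2 + 13*g + 2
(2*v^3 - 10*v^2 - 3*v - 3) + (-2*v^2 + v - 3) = 2*v^3 - 12*v^2 - 2*v - 6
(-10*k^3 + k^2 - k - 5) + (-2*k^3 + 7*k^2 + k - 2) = -12*k^3 + 8*k^2 - 7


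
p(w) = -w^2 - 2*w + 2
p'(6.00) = -14.00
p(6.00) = -46.00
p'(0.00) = -2.00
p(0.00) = 2.00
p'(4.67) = -11.34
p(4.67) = -29.15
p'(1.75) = -5.50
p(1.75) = -4.56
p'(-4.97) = 7.94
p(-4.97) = -12.76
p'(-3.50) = 5.00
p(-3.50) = -3.25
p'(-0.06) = -1.88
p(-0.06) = 2.12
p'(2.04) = -6.08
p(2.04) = -6.24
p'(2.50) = -7.00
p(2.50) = -9.25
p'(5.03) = -12.06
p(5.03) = -33.36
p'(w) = -2*w - 2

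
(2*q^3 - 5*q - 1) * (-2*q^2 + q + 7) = -4*q^5 + 2*q^4 + 24*q^3 - 3*q^2 - 36*q - 7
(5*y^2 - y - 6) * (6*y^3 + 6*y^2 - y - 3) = 30*y^5 + 24*y^4 - 47*y^3 - 50*y^2 + 9*y + 18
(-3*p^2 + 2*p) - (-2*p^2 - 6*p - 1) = -p^2 + 8*p + 1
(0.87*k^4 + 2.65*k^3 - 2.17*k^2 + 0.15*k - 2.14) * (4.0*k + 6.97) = 3.48*k^5 + 16.6639*k^4 + 9.7905*k^3 - 14.5249*k^2 - 7.5145*k - 14.9158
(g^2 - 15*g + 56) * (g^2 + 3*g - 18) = g^4 - 12*g^3 - 7*g^2 + 438*g - 1008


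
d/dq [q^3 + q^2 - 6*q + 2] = 3*q^2 + 2*q - 6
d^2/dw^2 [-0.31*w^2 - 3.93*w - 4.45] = -0.620000000000000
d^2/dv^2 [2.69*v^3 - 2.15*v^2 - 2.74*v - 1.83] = 16.14*v - 4.3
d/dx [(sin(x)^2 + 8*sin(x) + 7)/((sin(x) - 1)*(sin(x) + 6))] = (-26*sin(x) + 3*cos(x)^2 - 86)*cos(x)/((sin(x) - 1)^2*(sin(x) + 6)^2)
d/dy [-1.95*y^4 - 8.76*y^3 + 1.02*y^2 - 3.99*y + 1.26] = -7.8*y^3 - 26.28*y^2 + 2.04*y - 3.99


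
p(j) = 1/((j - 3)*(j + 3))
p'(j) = -1/((j - 3)*(j + 3)^2) - 1/((j - 3)^2*(j + 3))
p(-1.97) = -0.20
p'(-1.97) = 0.15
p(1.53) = -0.15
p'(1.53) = -0.07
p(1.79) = -0.17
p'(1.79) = -0.11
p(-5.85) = 0.04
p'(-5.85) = 0.02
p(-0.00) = -0.11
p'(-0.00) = 0.00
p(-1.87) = -0.18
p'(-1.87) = 0.12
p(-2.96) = -4.19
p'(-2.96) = 104.16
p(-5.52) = 0.05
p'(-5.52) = 0.02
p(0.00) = -0.11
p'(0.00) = 0.00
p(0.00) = -0.11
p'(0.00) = 0.00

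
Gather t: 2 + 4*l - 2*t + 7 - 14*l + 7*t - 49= -10*l + 5*t - 40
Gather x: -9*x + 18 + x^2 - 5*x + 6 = x^2 - 14*x + 24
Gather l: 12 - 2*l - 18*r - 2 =-2*l - 18*r + 10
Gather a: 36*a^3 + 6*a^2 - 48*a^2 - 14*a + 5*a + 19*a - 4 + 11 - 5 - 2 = 36*a^3 - 42*a^2 + 10*a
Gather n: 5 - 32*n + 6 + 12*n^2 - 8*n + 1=12*n^2 - 40*n + 12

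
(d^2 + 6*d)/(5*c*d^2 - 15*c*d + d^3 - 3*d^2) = (d + 6)/(5*c*d - 15*c + d^2 - 3*d)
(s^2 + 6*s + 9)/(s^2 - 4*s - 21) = (s + 3)/(s - 7)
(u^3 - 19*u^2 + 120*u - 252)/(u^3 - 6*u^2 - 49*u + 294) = (u - 6)/(u + 7)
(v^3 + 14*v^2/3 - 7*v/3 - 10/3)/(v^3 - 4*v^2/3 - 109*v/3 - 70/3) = (v - 1)/(v - 7)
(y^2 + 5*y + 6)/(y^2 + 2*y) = (y + 3)/y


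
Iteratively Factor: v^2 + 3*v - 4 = (v - 1)*(v + 4)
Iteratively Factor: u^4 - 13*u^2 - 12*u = (u)*(u^3 - 13*u - 12) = u*(u + 1)*(u^2 - u - 12) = u*(u + 1)*(u + 3)*(u - 4)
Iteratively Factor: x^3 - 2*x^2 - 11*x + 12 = (x - 1)*(x^2 - x - 12) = (x - 4)*(x - 1)*(x + 3)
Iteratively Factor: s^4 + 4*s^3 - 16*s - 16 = (s + 2)*(s^3 + 2*s^2 - 4*s - 8) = (s + 2)^2*(s^2 - 4) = (s - 2)*(s + 2)^2*(s + 2)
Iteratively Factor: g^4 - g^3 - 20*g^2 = (g + 4)*(g^3 - 5*g^2) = g*(g + 4)*(g^2 - 5*g) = g^2*(g + 4)*(g - 5)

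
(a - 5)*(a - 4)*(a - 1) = a^3 - 10*a^2 + 29*a - 20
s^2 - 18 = (s - 3*sqrt(2))*(s + 3*sqrt(2))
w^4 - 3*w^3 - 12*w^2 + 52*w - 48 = (w - 3)*(w - 2)^2*(w + 4)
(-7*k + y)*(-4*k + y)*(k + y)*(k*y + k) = 28*k^4*y + 28*k^4 + 17*k^3*y^2 + 17*k^3*y - 10*k^2*y^3 - 10*k^2*y^2 + k*y^4 + k*y^3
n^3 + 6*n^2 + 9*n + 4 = (n + 1)^2*(n + 4)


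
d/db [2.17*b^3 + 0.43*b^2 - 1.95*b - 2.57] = 6.51*b^2 + 0.86*b - 1.95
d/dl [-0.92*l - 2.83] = -0.920000000000000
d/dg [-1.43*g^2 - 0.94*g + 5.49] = -2.86*g - 0.94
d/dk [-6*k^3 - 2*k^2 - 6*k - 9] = -18*k^2 - 4*k - 6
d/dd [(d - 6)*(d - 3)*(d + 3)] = 3*d^2 - 12*d - 9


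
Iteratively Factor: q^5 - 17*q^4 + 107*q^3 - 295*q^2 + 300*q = (q - 3)*(q^4 - 14*q^3 + 65*q^2 - 100*q) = (q - 5)*(q - 3)*(q^3 - 9*q^2 + 20*q) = q*(q - 5)*(q - 3)*(q^2 - 9*q + 20) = q*(q - 5)*(q - 4)*(q - 3)*(q - 5)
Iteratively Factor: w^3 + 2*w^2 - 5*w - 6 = (w - 2)*(w^2 + 4*w + 3) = (w - 2)*(w + 1)*(w + 3)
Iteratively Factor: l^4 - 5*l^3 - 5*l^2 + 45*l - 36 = (l - 1)*(l^3 - 4*l^2 - 9*l + 36) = (l - 4)*(l - 1)*(l^2 - 9) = (l - 4)*(l - 1)*(l + 3)*(l - 3)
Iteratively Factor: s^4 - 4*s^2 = (s + 2)*(s^3 - 2*s^2) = s*(s + 2)*(s^2 - 2*s) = s*(s - 2)*(s + 2)*(s)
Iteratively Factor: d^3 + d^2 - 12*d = (d - 3)*(d^2 + 4*d) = (d - 3)*(d + 4)*(d)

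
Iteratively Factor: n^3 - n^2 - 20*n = (n + 4)*(n^2 - 5*n) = n*(n + 4)*(n - 5)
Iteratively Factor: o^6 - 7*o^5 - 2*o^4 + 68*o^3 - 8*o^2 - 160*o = (o - 5)*(o^5 - 2*o^4 - 12*o^3 + 8*o^2 + 32*o) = (o - 5)*(o - 4)*(o^4 + 2*o^3 - 4*o^2 - 8*o) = (o - 5)*(o - 4)*(o - 2)*(o^3 + 4*o^2 + 4*o) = (o - 5)*(o - 4)*(o - 2)*(o + 2)*(o^2 + 2*o) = (o - 5)*(o - 4)*(o - 2)*(o + 2)^2*(o)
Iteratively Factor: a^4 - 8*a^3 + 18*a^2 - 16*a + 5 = (a - 1)*(a^3 - 7*a^2 + 11*a - 5) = (a - 5)*(a - 1)*(a^2 - 2*a + 1) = (a - 5)*(a - 1)^2*(a - 1)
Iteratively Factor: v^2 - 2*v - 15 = (v - 5)*(v + 3)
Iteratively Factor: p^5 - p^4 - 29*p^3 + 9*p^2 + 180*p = (p - 3)*(p^4 + 2*p^3 - 23*p^2 - 60*p) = (p - 3)*(p + 3)*(p^3 - p^2 - 20*p) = (p - 3)*(p + 3)*(p + 4)*(p^2 - 5*p) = p*(p - 3)*(p + 3)*(p + 4)*(p - 5)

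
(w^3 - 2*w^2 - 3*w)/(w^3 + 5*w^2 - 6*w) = (w^2 - 2*w - 3)/(w^2 + 5*w - 6)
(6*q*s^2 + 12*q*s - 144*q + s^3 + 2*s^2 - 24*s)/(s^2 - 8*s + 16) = (6*q*s + 36*q + s^2 + 6*s)/(s - 4)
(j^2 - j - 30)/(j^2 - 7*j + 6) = (j + 5)/(j - 1)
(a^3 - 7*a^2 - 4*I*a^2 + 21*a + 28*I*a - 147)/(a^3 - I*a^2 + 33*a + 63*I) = (a - 7)/(a + 3*I)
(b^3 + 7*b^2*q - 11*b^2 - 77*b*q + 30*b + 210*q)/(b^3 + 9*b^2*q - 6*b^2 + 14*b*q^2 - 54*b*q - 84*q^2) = (b - 5)/(b + 2*q)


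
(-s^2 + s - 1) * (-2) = 2*s^2 - 2*s + 2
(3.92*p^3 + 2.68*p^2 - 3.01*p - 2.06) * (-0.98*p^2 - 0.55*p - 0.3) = -3.8416*p^5 - 4.7824*p^4 + 0.2998*p^3 + 2.8703*p^2 + 2.036*p + 0.618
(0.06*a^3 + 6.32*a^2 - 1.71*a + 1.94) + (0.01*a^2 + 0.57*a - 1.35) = 0.06*a^3 + 6.33*a^2 - 1.14*a + 0.59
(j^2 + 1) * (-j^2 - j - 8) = -j^4 - j^3 - 9*j^2 - j - 8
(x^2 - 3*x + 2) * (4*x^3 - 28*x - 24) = 4*x^5 - 12*x^4 - 20*x^3 + 60*x^2 + 16*x - 48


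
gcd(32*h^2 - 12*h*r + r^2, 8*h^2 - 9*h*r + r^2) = -8*h + r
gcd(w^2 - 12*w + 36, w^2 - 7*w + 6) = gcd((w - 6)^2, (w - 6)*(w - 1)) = w - 6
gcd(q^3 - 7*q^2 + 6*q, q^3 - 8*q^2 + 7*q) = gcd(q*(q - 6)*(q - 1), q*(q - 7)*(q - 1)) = q^2 - q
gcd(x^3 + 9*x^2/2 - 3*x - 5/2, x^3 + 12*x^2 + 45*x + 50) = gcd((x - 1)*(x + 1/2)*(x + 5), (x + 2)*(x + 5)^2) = x + 5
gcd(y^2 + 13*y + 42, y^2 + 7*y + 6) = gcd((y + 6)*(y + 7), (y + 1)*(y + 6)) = y + 6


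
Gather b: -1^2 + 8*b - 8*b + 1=0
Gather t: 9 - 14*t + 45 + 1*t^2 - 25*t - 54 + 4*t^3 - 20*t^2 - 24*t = 4*t^3 - 19*t^2 - 63*t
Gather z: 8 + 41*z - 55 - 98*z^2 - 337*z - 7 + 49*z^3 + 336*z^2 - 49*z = 49*z^3 + 238*z^2 - 345*z - 54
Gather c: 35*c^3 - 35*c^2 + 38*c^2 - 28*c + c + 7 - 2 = 35*c^3 + 3*c^2 - 27*c + 5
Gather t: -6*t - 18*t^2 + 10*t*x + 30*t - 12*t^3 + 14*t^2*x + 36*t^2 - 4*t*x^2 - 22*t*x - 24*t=-12*t^3 + t^2*(14*x + 18) + t*(-4*x^2 - 12*x)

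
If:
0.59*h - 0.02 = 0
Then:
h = 0.03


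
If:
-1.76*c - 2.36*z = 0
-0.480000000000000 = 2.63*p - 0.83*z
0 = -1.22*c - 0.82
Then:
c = -0.67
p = -0.02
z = 0.50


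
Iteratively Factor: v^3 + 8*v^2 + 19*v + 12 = (v + 3)*(v^2 + 5*v + 4) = (v + 1)*(v + 3)*(v + 4)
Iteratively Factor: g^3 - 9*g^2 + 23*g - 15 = (g - 5)*(g^2 - 4*g + 3) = (g - 5)*(g - 1)*(g - 3)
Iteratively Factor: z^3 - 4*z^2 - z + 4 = (z - 4)*(z^2 - 1) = (z - 4)*(z - 1)*(z + 1)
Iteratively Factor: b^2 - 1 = (b + 1)*(b - 1)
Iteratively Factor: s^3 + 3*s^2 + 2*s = (s + 2)*(s^2 + s) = s*(s + 2)*(s + 1)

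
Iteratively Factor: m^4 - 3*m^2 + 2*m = (m - 1)*(m^3 + m^2 - 2*m) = m*(m - 1)*(m^2 + m - 2) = m*(m - 1)*(m + 2)*(m - 1)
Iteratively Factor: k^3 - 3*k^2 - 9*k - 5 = (k + 1)*(k^2 - 4*k - 5) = (k - 5)*(k + 1)*(k + 1)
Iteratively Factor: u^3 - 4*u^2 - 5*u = (u)*(u^2 - 4*u - 5) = u*(u - 5)*(u + 1)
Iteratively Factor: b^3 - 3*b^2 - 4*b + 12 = (b + 2)*(b^2 - 5*b + 6) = (b - 2)*(b + 2)*(b - 3)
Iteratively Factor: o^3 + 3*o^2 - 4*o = (o - 1)*(o^2 + 4*o) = (o - 1)*(o + 4)*(o)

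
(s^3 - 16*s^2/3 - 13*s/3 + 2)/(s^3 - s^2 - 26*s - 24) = (s - 1/3)/(s + 4)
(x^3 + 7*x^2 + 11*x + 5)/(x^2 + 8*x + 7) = (x^2 + 6*x + 5)/(x + 7)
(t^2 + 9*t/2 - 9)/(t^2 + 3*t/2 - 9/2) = (t + 6)/(t + 3)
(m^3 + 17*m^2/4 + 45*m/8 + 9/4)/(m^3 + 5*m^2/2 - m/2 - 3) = (m + 3/4)/(m - 1)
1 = 1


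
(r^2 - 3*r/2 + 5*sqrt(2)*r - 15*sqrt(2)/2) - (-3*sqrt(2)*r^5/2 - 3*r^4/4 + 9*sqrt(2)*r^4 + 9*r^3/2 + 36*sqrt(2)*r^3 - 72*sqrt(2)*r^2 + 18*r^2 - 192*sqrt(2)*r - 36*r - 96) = 3*sqrt(2)*r^5/2 - 9*sqrt(2)*r^4 + 3*r^4/4 - 36*sqrt(2)*r^3 - 9*r^3/2 - 17*r^2 + 72*sqrt(2)*r^2 + 69*r/2 + 197*sqrt(2)*r - 15*sqrt(2)/2 + 96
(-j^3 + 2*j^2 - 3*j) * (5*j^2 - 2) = -5*j^5 + 10*j^4 - 13*j^3 - 4*j^2 + 6*j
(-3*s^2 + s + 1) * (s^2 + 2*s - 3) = -3*s^4 - 5*s^3 + 12*s^2 - s - 3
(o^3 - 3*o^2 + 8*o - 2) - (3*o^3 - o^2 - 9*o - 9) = -2*o^3 - 2*o^2 + 17*o + 7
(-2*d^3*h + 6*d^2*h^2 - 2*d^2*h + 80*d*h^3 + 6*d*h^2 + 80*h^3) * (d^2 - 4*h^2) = -2*d^5*h + 6*d^4*h^2 - 2*d^4*h + 88*d^3*h^3 + 6*d^3*h^2 - 24*d^2*h^4 + 88*d^2*h^3 - 320*d*h^5 - 24*d*h^4 - 320*h^5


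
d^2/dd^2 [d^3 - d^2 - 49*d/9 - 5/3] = 6*d - 2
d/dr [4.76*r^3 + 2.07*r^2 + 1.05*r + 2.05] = 14.28*r^2 + 4.14*r + 1.05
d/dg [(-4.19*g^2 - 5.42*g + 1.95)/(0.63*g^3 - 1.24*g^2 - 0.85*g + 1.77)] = (2.6397*g^4 + 6.8292*g^3 - 6.8448*g^2 - 9.9966*g - 7.9359)/(0.3969*g^6 - 1.5624*g^5 + 0.4666*g^4 + 4.3382*g^3 - 3.6671*g^2 - 3.009*g + 3.1329)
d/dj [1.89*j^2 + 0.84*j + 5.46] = 3.78*j + 0.84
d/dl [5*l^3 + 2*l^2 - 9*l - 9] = 15*l^2 + 4*l - 9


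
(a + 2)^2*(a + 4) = a^3 + 8*a^2 + 20*a + 16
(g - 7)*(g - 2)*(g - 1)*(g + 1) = g^4 - 9*g^3 + 13*g^2 + 9*g - 14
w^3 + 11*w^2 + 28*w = w*(w + 4)*(w + 7)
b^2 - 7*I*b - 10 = (b - 5*I)*(b - 2*I)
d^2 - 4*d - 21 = (d - 7)*(d + 3)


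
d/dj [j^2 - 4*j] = 2*j - 4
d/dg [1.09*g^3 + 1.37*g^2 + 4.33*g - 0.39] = 3.27*g^2 + 2.74*g + 4.33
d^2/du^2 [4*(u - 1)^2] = 8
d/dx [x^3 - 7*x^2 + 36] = x*(3*x - 14)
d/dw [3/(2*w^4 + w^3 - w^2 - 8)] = 3*w*(-8*w^2 - 3*w + 2)/(2*w^4 + w^3 - w^2 - 8)^2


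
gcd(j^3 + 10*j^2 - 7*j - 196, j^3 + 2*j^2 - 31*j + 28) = j^2 + 3*j - 28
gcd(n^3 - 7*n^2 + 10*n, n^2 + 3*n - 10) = n - 2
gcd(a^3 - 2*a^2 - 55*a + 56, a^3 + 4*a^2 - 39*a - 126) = a + 7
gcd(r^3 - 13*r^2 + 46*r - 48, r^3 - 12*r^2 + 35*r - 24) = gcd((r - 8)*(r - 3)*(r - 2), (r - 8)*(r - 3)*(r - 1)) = r^2 - 11*r + 24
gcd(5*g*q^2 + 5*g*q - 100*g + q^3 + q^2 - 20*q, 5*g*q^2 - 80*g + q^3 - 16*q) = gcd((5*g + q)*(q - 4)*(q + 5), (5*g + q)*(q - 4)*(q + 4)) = 5*g*q - 20*g + q^2 - 4*q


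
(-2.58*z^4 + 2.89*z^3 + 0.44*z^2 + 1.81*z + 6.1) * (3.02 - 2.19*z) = 5.6502*z^5 - 14.1207*z^4 + 7.7642*z^3 - 2.6351*z^2 - 7.8928*z + 18.422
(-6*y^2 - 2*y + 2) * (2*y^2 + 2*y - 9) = -12*y^4 - 16*y^3 + 54*y^2 + 22*y - 18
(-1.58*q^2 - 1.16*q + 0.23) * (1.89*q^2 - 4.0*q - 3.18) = -2.9862*q^4 + 4.1276*q^3 + 10.0991*q^2 + 2.7688*q - 0.7314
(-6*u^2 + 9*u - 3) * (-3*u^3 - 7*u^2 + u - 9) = 18*u^5 + 15*u^4 - 60*u^3 + 84*u^2 - 84*u + 27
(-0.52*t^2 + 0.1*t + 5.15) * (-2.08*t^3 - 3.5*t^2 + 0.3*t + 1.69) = 1.0816*t^5 + 1.612*t^4 - 11.218*t^3 - 18.8738*t^2 + 1.714*t + 8.7035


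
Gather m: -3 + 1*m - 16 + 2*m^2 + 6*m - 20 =2*m^2 + 7*m - 39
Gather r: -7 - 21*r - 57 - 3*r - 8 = -24*r - 72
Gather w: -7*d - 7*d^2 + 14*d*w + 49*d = -7*d^2 + 14*d*w + 42*d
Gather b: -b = -b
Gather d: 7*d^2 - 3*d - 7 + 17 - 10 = 7*d^2 - 3*d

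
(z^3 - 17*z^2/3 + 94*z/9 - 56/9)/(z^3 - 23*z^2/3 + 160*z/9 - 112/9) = (z - 2)/(z - 4)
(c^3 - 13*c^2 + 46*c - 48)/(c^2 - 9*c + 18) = (c^2 - 10*c + 16)/(c - 6)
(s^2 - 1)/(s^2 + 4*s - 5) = (s + 1)/(s + 5)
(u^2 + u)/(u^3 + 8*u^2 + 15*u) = (u + 1)/(u^2 + 8*u + 15)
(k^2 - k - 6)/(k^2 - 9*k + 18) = (k + 2)/(k - 6)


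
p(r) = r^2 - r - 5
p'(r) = 2*r - 1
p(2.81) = 0.09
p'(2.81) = 4.62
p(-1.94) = 0.70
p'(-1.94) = -4.88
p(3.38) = 3.04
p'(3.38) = 5.76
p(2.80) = 0.04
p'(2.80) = 4.60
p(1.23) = -4.72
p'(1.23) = 1.46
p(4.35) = 9.57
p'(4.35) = 7.70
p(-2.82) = 5.77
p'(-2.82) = -6.64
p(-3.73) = 12.64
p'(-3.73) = -8.46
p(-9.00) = 85.00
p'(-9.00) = -19.00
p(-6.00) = 37.00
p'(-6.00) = -13.00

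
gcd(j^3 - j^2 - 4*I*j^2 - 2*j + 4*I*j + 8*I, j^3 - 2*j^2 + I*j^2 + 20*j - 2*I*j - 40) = j^2 + j*(-2 - 4*I) + 8*I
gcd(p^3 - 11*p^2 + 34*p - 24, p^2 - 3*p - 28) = 1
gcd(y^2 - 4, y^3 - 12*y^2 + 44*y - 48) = y - 2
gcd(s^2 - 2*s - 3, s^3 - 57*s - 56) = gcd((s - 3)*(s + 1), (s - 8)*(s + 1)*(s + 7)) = s + 1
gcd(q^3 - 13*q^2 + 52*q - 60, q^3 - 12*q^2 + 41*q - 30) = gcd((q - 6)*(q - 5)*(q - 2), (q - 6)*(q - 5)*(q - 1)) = q^2 - 11*q + 30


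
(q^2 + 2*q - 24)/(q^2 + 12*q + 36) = (q - 4)/(q + 6)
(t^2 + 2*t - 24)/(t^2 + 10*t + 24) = (t - 4)/(t + 4)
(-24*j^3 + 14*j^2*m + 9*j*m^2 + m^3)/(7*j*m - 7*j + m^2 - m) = (-24*j^3 + 14*j^2*m + 9*j*m^2 + m^3)/(7*j*m - 7*j + m^2 - m)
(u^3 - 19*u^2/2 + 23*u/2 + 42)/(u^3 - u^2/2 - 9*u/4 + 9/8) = 4*(u^2 - 11*u + 28)/(4*u^2 - 8*u + 3)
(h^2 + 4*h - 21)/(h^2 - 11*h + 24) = (h + 7)/(h - 8)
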